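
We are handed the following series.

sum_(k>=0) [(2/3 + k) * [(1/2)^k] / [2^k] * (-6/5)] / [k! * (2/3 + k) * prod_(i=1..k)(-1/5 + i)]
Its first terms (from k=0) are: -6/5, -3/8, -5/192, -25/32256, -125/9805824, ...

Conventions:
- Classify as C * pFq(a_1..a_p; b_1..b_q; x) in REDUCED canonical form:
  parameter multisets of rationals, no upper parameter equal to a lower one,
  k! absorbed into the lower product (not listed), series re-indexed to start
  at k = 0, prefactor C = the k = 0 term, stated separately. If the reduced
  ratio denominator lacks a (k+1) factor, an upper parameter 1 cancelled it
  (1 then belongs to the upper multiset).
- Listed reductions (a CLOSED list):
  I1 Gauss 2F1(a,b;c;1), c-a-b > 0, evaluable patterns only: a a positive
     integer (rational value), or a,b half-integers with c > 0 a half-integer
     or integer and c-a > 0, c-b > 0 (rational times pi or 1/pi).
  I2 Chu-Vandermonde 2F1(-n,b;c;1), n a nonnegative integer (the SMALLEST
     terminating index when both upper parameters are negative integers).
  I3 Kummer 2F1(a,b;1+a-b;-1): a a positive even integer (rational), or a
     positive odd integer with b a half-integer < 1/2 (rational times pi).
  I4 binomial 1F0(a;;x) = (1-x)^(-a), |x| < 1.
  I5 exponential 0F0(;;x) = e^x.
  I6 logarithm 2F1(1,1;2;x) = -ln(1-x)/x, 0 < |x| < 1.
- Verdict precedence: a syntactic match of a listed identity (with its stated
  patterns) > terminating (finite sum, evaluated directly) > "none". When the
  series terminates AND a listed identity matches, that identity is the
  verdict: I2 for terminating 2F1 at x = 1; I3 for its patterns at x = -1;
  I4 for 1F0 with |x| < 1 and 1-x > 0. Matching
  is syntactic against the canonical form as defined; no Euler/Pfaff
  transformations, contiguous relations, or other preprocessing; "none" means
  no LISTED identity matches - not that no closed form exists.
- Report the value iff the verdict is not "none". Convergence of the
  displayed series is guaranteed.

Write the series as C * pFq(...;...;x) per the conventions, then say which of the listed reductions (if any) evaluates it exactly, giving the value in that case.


Structural cue: t_0 being -6/5, the lower running product (C = -6/5, x = 1/4) is a rising factorial.
Consecutive-term ratio: r(k) = (1/4) * 1 / [(k+4/5) (k+1)] - rational in k, leading ratio (1/4); with t_0 = -6/5, classification follows.

At argument 1/4: a 0F1 with upper {-}, lower {4/5}, scaled by C = -6/5. Verdict: none here - no I1-I6 shape fits x = 1/4 with lower {4/5}.


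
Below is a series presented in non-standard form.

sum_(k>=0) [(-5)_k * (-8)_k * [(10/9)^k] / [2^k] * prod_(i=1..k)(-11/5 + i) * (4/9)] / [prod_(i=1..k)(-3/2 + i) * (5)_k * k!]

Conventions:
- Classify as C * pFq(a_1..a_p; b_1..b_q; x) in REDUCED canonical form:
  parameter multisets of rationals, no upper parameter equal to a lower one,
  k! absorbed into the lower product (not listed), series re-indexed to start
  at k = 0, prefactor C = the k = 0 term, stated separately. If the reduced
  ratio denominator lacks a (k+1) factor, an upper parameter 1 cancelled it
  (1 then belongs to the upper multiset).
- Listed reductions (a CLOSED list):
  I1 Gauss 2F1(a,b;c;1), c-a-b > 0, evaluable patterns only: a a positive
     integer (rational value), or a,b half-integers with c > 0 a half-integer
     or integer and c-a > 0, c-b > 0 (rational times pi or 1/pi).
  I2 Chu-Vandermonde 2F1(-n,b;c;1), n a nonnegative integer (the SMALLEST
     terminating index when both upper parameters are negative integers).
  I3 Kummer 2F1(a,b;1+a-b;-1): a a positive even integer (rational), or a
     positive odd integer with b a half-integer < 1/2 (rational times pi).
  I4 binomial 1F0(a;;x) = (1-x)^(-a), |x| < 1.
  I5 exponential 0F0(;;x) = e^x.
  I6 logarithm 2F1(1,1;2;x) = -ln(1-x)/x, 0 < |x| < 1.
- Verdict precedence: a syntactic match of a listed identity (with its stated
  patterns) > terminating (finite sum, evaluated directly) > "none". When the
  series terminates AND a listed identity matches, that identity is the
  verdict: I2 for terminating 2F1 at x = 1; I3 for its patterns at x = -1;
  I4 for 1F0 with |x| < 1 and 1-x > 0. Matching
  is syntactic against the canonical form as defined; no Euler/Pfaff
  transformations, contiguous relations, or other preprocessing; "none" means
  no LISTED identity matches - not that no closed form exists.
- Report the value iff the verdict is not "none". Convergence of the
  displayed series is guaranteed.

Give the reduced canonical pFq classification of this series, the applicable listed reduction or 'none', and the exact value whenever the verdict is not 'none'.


Prefactor 4/9, argument 5/9: 3F2 with upper {-8, -5, -6/5} over lower {-1/2, 5}. Verdict: terminating - no listed pattern fits, but -5 in the upper list cuts the series at k = 5; direct evaluation. Exact value: 5371828/2657205.

Key observation: t_0 being 4/9, the running product (C = 4/9, x = 5/9) telescopes to a rising factorial.
Step ratio: r(k) = (5/9) * (k-8) (k-5) (k-6/5) / [(k-1/2) (k+5) (k+1)] ; factor over Q: parameters, x = (5/9), and C = 4/9.


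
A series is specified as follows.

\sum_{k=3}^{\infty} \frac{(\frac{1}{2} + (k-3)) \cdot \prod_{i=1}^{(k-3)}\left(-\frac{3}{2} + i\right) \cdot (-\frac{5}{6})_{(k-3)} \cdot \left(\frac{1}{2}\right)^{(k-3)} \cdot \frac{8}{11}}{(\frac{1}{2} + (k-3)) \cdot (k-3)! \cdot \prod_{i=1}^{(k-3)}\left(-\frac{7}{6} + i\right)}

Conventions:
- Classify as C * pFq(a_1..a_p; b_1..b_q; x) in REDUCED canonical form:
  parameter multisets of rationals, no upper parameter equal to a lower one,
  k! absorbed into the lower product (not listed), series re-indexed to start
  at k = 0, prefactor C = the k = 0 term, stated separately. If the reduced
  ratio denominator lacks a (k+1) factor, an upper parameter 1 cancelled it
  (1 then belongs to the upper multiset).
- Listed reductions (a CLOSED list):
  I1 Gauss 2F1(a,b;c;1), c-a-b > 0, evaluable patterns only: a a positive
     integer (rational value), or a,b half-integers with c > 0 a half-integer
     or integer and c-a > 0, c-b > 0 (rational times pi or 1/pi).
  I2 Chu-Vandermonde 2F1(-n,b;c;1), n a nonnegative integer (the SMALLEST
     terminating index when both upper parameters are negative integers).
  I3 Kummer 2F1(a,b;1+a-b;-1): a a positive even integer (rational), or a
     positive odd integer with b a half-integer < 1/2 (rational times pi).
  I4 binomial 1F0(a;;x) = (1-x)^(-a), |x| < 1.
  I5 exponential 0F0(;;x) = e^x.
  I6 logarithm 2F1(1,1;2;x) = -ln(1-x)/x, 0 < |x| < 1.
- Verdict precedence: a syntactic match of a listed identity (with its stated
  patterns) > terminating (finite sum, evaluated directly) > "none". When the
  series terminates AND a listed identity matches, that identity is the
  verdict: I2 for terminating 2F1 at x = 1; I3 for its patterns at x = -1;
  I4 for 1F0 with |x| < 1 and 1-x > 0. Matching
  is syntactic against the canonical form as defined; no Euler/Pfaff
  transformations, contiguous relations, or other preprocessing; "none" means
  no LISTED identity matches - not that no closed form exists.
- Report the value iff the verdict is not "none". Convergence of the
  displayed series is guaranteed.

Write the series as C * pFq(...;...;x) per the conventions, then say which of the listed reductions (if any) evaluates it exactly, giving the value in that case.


With C = \frac{8}{11}: the canonical form is 2F1(-\frac{5}{6}, -\frac{1}{2}; -\frac{1}{6}; \frac{1}{2}). Verdict: none (x = \frac{1}{2}): each listed identity misses the multisets {-\frac{5}{6}, -\frac{1}{2}} ; {-\frac{1}{6}}.

First insight: t_0 = \frac{8}{11} here, and striking the common factor k + 1/2 reduces the term (prefactor 8/11).
Ratio: r(k) = \frac{1}{2} * (k-\frac{5}{6}) (k-\frac{1}{2}) / [(k-\frac{1}{6}) (k+1)] - poly over poly, x = \frac{1}{2} from leading terms; C = \frac{8}{11} at k = 0.


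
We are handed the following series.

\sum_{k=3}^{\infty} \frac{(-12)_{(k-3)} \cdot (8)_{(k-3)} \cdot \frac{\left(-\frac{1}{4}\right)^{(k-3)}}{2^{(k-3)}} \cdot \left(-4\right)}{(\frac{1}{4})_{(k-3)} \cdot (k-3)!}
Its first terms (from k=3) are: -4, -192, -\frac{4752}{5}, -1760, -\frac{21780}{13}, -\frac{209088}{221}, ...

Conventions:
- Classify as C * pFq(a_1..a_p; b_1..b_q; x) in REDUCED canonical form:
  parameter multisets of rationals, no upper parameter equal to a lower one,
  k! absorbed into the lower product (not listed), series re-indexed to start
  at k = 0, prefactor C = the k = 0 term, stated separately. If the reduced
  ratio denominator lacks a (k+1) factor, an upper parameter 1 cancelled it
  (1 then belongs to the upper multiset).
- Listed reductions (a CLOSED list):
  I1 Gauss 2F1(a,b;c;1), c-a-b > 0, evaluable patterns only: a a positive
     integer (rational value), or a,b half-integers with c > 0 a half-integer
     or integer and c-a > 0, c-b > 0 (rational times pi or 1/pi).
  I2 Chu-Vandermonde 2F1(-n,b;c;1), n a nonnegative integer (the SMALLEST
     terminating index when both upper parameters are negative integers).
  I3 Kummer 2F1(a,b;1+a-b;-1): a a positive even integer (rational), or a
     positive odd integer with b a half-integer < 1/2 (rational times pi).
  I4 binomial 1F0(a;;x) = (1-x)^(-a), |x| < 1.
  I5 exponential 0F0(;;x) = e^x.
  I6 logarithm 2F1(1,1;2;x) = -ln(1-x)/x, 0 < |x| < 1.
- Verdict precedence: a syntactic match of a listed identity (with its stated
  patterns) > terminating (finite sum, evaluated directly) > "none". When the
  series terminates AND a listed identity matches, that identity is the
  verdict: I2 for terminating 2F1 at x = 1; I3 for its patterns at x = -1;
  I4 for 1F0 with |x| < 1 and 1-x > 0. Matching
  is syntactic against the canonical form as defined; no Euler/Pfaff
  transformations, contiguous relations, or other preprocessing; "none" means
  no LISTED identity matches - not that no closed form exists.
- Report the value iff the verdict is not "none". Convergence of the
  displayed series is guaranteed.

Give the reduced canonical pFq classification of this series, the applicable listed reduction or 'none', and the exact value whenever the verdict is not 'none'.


This is -4 * 2F1(-12, 8; \frac{1}{4}; -\frac{1}{8}) in reduced canonical form. Verdict: terminating - the sum ends at index 12 because -12 is a negative integer; exact evaluation follows. Hence: -\frac{1450179328218}{243061325}.

Key step: t_0 = -4 here, and the two k-th powers (prefactor -4) combine into one argument.
Step ratio: r(k) = -\frac{1}{8} * (k-12) (k+8) / [(k+\frac{1}{4}) (k+1)] - poly over poly, x = -\frac{1}{8} from leading terms; C = -4 at k = 0.


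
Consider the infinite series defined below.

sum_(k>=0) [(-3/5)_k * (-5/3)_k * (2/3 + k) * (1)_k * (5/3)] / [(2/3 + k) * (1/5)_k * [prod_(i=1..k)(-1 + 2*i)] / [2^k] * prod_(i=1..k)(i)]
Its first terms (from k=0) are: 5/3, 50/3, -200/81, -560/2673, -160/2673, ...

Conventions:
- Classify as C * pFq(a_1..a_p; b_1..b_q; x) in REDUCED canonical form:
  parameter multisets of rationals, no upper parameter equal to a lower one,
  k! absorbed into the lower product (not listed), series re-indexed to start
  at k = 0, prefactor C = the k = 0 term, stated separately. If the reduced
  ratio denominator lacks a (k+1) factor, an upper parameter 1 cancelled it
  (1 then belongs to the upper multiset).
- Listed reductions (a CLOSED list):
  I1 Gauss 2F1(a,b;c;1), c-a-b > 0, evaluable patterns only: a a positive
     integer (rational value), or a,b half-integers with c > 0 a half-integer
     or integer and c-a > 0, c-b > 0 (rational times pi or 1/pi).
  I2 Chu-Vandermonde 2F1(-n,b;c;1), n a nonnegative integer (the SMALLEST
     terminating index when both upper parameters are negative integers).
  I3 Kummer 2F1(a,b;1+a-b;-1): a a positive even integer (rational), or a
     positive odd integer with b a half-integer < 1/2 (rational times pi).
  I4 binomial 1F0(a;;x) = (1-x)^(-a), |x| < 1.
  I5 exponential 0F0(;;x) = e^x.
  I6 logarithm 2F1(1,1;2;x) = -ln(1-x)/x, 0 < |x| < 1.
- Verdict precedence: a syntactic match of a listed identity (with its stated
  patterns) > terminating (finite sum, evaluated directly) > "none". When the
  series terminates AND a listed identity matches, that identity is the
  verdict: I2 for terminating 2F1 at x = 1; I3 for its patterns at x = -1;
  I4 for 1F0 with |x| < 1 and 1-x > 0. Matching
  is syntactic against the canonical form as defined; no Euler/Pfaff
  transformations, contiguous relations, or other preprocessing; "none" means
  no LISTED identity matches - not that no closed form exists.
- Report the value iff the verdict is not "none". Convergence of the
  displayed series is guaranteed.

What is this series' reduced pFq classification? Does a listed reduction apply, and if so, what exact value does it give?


x = 1 here; the reduced form reads 3F2, upper {-5/3, -3/5, 1}, lower {1/5, 1/2}, C = 5/3. Verdict: none - at argument 1 the multisets {-5/3, -3/5, 1} ; {1/5, 1/2} match no listed identity.

The tell: from the first term 5/3: the product of the first k integers (C = 5/3, x = 1) is k!.
Consecutive-term ratio: r(k) = 1 * (k-5/3) (k-3/5) (k+1) / [(k+1/5) (k+1/2) (k+1)] - rational in k, leading ratio 1; with t_0 = 5/3, classification follows.


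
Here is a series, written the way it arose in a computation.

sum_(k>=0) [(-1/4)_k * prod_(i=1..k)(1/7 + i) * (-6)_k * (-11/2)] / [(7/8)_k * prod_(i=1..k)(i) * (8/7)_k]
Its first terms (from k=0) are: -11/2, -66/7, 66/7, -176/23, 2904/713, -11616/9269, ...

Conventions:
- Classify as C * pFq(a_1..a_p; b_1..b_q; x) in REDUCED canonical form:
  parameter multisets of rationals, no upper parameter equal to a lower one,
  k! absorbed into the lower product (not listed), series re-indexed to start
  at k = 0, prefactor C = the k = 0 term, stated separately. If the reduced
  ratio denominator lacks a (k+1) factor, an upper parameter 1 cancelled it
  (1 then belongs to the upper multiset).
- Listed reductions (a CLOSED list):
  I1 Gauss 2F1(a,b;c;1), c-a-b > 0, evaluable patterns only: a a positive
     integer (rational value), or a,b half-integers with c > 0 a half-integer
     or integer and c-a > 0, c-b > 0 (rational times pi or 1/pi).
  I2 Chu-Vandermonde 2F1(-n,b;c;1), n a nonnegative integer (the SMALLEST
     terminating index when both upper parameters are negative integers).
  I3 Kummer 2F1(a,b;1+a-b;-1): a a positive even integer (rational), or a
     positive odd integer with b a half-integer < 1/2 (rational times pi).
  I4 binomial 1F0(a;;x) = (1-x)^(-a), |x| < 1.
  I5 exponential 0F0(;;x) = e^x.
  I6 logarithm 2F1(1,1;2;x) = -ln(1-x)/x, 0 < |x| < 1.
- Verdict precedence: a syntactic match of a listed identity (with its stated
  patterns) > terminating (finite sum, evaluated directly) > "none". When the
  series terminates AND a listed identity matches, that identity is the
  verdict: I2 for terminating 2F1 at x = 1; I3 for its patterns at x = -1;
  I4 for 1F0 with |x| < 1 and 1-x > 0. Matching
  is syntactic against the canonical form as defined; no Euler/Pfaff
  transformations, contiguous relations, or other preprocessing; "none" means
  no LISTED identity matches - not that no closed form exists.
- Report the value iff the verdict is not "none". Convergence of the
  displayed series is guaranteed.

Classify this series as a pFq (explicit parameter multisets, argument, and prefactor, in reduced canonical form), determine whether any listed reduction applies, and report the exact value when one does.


Key observation: t_0 = -11/2 here, and the running product (C = -11/2) telescopes to a rising factorial.
Step ratio: r(k) = 1 * (k-6) (k-1/4) / [(k+7/8) (k+1)] - rational in k, leading ratio 1; with t_0 = -11/2, classification follows.

Canonical form: C = -11/2 times 2F1 with upper {-6, -1/4}, lower {7/8}, x = 1. Verdict: the Chu-Vandermonde identity I2 matches (terminating 2F1 at x = 1 with n = 6, b = -1/4, c = 7/8). Its exact value is -8855385/871286.


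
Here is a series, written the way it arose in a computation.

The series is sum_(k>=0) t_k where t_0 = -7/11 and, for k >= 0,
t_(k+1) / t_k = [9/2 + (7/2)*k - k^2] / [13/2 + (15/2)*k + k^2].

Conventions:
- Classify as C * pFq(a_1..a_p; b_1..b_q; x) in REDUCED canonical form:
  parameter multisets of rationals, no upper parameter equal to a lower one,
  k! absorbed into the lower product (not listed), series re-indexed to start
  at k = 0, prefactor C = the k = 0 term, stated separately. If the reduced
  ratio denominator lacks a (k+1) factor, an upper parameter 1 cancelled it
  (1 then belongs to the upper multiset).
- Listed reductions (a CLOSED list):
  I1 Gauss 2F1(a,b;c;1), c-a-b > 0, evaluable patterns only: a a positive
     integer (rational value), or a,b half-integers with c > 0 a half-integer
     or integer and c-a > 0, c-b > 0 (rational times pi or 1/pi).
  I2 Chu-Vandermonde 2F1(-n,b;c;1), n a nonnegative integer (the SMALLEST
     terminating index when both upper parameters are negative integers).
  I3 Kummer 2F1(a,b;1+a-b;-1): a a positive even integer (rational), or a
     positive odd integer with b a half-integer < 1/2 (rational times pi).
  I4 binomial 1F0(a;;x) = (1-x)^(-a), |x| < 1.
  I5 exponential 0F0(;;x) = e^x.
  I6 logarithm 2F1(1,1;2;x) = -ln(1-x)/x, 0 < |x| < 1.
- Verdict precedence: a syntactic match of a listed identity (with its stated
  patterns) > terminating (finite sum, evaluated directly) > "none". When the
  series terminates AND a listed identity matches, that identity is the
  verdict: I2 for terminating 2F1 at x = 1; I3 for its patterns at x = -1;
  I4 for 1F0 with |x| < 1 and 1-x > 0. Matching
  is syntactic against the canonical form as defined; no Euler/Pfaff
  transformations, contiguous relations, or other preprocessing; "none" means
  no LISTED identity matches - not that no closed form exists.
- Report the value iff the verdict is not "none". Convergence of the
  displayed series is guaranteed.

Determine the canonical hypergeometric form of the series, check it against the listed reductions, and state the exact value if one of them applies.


This is -7/11 * 2F1(-9/2, 1; 13/2; -1) in reduced canonical form. Verdict: this is the Kummer evaluation I3 (x = -1; c = 13/2 equals 1+a-b for upper {-9/2, 1}: listed pattern). Exact value: (-441/1024) * pi.

Structural cue: t_0 = -7/11 here, and factor the ratio over Q (C = -7/11): negated roots = parameters.
Ratio: r(k) = (-1) * (k-9/2) (k+1) / [(k+13/2) (k+1)] - rational; roots negated = parameters, x = (-1), C = -7/11.


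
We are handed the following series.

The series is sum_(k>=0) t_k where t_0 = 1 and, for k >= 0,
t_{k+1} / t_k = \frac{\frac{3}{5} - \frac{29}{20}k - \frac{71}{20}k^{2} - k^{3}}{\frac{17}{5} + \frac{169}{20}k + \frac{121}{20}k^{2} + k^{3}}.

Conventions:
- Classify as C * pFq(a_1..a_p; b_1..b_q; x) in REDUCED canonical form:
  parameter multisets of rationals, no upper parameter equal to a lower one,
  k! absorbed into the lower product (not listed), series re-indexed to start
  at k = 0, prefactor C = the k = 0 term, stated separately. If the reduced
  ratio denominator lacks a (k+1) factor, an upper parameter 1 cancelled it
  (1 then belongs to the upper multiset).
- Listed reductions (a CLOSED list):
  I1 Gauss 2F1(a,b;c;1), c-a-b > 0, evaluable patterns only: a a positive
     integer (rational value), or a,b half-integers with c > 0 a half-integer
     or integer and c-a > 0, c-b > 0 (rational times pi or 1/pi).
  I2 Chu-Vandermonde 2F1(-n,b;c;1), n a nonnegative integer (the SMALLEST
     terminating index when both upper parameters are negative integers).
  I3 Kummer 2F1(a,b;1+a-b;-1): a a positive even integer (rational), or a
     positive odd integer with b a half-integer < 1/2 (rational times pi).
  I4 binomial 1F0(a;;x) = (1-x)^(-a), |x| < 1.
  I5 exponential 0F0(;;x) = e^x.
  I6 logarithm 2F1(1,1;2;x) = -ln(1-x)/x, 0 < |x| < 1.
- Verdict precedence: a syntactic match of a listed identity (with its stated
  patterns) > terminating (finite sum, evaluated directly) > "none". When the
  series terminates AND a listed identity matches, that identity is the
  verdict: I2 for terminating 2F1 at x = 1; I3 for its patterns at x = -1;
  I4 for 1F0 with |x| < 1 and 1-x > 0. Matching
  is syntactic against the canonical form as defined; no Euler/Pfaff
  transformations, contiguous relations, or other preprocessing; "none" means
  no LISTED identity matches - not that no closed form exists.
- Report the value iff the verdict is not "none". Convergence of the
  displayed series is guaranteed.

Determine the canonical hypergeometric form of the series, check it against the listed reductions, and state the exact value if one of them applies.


Classification (C = 1): 2F1 with upper {-\frac{1}{4}, 3}, lower {\frac{17}{4}}, argument x = -1. Verdict: none - this 2F1 at x = -1 matches no listed pattern, and upper {-\frac{1}{4}, 3} holds no stopper.

Key step: with t_0 = 1, the parameter 4/5 appears in both the upper and lower lists and cancels.
Term ratio: r(k) = -1 * (k-\frac{1}{4}) (k+3) / [(k+\frac{17}{4}) (k+1)] ; factor over Q: parameters, x = -1, and C = 1.


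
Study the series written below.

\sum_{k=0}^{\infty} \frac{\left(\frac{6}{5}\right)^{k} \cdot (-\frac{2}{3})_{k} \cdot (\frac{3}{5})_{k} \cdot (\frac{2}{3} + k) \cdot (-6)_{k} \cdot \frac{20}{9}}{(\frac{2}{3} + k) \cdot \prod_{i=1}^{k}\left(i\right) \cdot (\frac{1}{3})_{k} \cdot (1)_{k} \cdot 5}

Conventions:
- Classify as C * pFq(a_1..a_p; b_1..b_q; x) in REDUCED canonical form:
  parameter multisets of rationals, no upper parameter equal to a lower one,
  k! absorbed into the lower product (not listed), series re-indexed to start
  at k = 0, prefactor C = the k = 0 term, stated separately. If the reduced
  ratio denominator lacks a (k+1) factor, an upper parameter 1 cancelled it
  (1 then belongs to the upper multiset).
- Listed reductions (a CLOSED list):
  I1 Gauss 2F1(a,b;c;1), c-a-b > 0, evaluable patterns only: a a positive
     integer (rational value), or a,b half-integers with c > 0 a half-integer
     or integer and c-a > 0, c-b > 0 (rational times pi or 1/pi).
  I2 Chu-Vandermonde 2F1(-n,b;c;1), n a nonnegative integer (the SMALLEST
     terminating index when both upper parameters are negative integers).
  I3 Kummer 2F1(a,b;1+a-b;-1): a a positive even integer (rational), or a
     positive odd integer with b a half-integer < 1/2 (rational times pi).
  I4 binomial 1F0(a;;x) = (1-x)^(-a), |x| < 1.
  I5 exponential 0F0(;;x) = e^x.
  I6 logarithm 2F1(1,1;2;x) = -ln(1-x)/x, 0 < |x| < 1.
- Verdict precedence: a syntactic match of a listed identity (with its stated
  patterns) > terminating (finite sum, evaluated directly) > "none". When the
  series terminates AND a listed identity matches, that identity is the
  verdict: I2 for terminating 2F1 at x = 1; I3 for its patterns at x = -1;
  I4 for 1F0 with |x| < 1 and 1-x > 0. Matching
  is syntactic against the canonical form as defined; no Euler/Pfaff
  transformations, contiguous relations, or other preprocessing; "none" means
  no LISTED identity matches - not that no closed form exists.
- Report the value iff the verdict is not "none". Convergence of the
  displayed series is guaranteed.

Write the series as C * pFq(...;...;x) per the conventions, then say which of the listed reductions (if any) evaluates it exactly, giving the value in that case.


With C = \frac{4}{9}: the canonical form is 3F2(-6, -\frac{2}{3}, \frac{3}{5}; \frac{1}{3}, 1; \frac{6}{5}). Verdict: terminating. (-6)_k vanishes past k = 6, leaving a 7-term sum, computed directly. Value: \frac{236038362764}{76904296875}.

Key step: t_0 being \frac{4}{9}, the product of the first k integers (C = 4/9, x = 6/5) is k!.
Ratio: r(k) = \frac{6}{5} * (k-6) (k-\frac{2}{3}) (k+\frac{3}{5}) / [(k+\frac{1}{3}) (k+1) (k+1)] ; factor over Q: parameters, x = \frac{6}{5}, and C = \frac{4}{9}.


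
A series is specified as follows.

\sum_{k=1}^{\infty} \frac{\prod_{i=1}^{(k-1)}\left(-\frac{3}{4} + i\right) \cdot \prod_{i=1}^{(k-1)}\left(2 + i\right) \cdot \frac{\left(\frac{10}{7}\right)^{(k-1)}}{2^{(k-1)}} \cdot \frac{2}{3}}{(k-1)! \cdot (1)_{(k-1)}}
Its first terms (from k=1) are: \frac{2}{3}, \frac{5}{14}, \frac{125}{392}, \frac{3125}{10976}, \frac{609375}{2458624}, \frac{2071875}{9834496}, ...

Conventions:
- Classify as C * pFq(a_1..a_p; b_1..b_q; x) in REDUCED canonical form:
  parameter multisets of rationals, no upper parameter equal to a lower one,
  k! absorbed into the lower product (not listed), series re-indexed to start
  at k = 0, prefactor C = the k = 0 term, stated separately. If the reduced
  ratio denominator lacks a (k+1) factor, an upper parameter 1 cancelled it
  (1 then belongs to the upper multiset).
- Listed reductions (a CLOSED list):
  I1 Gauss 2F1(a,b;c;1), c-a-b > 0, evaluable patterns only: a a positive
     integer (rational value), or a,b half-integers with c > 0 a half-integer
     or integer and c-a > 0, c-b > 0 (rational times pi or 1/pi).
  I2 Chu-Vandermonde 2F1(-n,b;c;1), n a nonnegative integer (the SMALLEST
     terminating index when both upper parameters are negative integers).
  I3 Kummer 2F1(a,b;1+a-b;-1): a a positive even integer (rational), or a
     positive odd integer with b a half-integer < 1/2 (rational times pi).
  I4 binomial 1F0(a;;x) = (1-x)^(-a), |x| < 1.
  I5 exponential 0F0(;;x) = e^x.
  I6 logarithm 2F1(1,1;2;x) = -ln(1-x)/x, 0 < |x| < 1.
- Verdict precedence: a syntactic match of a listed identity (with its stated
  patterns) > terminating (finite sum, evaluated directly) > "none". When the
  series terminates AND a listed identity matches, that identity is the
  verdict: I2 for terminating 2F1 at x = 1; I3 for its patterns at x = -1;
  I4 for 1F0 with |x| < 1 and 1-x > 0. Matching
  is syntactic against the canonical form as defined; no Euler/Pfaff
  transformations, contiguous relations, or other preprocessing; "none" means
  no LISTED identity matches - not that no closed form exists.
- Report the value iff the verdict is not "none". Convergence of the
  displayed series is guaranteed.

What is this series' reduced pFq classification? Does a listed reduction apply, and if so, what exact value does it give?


Key step: t_0 being \frac{2}{3}, the running product (C = 2/3) telescopes to a rising factorial.
Ratio: r(k) = \frac{5}{7} * (k+\frac{1}{4}) (k+3) / [(k+1) (k+1)] - rational; roots negated = parameters, x = \frac{5}{7}, C = \frac{2}{3}.

This is \frac{2}{3} * 2F1(\frac{1}{4}, 3; 1; \frac{5}{7}) in reduced canonical form. Verdict: none - at argument \frac{5}{7} the multisets {\frac{1}{4}, 3} ; {1} match no listed identity.


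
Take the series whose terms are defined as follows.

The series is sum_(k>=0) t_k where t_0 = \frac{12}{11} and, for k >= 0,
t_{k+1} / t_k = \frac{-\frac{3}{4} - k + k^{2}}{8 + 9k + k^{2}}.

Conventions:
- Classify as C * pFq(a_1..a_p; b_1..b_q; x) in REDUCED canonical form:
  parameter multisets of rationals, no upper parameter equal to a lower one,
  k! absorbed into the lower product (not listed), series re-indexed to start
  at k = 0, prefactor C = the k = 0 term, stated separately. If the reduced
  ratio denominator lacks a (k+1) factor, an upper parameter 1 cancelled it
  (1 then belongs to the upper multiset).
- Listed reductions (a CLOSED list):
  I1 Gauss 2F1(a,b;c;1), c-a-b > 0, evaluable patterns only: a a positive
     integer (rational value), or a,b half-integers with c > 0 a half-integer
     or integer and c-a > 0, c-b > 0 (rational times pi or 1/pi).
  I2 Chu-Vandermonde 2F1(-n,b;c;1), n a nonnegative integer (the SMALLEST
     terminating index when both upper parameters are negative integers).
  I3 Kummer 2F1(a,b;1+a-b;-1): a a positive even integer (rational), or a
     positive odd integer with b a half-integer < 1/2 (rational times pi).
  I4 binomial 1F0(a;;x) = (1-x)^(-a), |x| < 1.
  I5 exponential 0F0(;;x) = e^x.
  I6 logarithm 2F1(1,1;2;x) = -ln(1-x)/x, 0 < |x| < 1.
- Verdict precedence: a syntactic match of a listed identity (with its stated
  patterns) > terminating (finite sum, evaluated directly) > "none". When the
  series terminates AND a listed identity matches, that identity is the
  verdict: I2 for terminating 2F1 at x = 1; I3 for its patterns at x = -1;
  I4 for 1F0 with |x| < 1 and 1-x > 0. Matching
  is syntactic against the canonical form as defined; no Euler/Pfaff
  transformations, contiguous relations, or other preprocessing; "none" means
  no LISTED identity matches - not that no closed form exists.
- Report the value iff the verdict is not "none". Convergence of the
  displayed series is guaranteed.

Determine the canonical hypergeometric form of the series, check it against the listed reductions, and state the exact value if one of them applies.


x = 1 here; the reduced form reads 2F1, upper {-\frac{3}{2}, \frac{1}{2}}, lower {8}, C = \frac{12}{11}. Verdict at x = 1: the half-integer Gauss pattern (I1) matches (x = 1; upper {-\frac{3}{2}, \frac{1}{2}} half-integers, c = 8 in the evaluable pattern). Hence: \frac{536870912}{172078335} / \pi.

Key observation: t_0 = \frac{12}{11} here, and the expanded ratio factors over Q; C = 12/11, x = 1, roots give parameters.
Adjacent-term ratio: r(k) = 1 * (k-\frac{3}{2}) (k+\frac{1}{2}) / [(k+8) (k+1)] ; factor over Q: parameters, x = 1, and C = \frac{12}{11}.


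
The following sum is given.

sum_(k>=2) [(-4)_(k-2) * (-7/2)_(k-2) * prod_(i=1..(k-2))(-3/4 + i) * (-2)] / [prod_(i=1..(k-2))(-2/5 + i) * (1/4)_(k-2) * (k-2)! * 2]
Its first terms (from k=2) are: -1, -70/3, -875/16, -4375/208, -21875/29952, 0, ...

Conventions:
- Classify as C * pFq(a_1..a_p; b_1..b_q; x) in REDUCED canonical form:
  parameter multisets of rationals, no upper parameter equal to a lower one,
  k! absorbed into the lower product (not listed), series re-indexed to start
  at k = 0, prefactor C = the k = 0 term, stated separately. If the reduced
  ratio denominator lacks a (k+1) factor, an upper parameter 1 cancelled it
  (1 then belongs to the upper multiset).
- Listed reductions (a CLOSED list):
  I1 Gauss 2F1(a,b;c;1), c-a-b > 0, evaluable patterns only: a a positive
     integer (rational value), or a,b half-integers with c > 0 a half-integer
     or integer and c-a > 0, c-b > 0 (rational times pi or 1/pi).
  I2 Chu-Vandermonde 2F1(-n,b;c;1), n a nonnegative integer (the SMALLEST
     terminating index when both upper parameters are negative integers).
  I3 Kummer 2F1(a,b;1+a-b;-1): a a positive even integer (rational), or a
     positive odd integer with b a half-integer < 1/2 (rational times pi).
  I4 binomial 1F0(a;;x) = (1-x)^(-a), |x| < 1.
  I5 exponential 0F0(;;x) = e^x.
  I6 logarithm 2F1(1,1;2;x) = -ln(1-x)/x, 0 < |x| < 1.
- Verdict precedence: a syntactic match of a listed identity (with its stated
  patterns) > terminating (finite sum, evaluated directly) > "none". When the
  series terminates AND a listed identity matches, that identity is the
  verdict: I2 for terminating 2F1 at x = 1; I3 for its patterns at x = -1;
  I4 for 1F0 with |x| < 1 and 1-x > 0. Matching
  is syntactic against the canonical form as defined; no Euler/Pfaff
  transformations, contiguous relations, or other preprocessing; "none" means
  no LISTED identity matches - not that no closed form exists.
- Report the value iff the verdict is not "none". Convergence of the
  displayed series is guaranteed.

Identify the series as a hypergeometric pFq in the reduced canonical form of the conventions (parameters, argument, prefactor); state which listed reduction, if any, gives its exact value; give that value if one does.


Reduced: x = 1, 2F1, upper = {-4, -7/2}, lower = {3/5}, C = -1. Verdict (x = 1): Vandermonde's identity (I2) applies (terminating 2F1 at x = 1 with n = 4, b = -7/2, c = 3/5). Value: -3018707/29952.

Structural cue: x = 1 and the constant factors (C = -1, x = 1) combine into one prefactor.
Step ratio: r(k) = 1 * (k-4) (k-7/2) / [(k+3/5) (k+1)] ; factor over Q: parameters, x = 1, and C = -1.


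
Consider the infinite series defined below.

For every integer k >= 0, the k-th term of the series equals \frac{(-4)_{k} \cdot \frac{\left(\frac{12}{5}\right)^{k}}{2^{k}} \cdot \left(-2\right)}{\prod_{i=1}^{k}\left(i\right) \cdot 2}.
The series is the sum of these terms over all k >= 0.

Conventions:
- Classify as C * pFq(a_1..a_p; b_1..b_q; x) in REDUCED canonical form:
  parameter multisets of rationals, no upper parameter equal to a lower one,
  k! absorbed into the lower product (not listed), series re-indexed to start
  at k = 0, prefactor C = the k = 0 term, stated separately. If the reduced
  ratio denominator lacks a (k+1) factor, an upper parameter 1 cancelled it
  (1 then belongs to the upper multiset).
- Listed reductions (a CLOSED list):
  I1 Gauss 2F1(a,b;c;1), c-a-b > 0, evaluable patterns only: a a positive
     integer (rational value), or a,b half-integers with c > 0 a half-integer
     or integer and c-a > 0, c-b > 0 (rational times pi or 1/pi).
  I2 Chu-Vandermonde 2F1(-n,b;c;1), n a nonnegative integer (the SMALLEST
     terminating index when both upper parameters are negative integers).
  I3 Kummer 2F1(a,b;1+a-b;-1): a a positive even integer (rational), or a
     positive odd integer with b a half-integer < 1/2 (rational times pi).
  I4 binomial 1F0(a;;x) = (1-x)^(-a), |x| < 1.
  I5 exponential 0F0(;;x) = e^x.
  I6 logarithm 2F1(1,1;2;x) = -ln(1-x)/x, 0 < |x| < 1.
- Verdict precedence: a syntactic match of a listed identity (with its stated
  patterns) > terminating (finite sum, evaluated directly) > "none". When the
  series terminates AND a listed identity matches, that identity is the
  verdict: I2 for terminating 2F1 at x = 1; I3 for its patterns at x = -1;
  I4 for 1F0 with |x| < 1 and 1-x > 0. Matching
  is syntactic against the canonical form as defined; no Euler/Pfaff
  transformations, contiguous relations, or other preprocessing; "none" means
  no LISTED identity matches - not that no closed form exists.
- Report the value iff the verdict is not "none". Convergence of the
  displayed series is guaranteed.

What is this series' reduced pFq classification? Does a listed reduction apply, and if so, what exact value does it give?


This is -1 * 1F0(-4; -; \frac{6}{5}) in reduced canonical form. Verdict: terminating - the sum ends at index 4 because -4 is a negative integer; exact evaluation follows. Sum: -\frac{1}{625}.

Structural cue: from the first term -1: the product of the first k integers (C = -1, x = 6/5) is k!.
Step ratio: r(k) = \frac{6}{5} * (k-4) / [(k+1)] - rational in k. x = \frac{6}{5}; t_0 = -1; negate the roots.


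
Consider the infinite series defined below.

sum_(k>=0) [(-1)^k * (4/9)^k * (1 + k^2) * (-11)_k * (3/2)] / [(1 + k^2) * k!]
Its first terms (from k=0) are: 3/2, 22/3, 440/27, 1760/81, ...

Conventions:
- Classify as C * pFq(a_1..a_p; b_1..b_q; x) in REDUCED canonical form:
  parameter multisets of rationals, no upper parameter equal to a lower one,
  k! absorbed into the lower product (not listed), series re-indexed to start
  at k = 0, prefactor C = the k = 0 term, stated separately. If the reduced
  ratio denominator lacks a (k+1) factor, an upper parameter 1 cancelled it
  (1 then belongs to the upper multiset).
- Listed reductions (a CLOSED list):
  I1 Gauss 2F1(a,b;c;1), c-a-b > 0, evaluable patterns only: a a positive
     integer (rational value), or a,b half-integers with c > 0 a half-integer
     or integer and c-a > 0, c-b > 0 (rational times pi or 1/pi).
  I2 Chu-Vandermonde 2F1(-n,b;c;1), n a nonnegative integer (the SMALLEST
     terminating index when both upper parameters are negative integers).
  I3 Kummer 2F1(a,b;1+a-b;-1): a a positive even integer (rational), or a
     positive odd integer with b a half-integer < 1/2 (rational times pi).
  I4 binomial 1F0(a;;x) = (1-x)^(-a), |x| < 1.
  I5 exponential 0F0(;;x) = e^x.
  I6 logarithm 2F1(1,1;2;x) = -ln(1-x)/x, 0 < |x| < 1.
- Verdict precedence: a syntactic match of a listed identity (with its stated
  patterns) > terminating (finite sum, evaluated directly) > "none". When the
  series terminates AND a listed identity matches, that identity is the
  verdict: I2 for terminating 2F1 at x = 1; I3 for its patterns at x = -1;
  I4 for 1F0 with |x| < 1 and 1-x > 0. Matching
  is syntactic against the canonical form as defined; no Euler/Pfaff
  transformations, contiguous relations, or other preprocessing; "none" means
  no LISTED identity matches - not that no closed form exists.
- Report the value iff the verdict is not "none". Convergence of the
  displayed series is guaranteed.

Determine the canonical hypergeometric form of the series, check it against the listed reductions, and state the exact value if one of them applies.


This is 3/2 * 1F0(-11; -; -4/9) in reduced canonical form. Verdict: the binomial series (I4) matches (the 1F0 binomial series: exponent 11, x = -4/9). Its exact value is 1792160394037/20920706406.

Structural cue: x = (-4/9) and k^2 + 1 divides numerator and denominator alike; C = 3/2 after cancelling.
Adjacent-term ratio: r(k) = (-4/9) * (k-11) / [(k+1)] - rational in k, leading ratio (-4/9); with t_0 = 3/2, classification follows.


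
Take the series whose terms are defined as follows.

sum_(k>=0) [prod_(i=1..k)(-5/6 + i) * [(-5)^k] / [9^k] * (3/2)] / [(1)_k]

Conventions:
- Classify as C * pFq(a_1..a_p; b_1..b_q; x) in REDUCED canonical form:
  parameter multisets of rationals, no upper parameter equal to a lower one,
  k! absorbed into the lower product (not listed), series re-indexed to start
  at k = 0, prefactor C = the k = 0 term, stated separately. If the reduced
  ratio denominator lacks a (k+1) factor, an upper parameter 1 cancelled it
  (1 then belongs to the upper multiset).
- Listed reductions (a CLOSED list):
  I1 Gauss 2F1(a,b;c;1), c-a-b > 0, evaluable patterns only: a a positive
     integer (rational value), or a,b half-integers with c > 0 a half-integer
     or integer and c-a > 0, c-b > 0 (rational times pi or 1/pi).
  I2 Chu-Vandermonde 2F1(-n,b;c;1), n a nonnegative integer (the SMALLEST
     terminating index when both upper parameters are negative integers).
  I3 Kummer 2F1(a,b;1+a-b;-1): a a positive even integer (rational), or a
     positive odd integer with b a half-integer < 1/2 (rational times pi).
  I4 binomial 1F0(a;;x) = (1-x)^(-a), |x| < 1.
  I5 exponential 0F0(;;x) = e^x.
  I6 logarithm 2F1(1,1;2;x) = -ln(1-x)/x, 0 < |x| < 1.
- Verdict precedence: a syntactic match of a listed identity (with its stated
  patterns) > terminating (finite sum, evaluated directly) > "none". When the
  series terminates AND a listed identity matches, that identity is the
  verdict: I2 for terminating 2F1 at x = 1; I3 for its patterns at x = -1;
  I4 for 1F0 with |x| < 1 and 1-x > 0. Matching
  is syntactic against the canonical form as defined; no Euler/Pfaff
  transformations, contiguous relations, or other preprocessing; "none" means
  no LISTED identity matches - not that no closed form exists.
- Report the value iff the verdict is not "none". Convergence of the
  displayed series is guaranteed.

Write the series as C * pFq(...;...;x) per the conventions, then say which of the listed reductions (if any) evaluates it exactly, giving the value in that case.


Reduced: x = -5/9, 1F0, upper = {1/6}, lower = {-}, C = 3/2. Verdict: the binomial series (I4) applies (the 1F0 binomial series: exponent -1/6, x = -5/9). Exact value: (3/2) * (14/9)^(-1/6).

Structural cue: with t_0 = 3/2, the two geometric factors (C = 3/2, x = -5/9) combine into one argument.
Consecutive-term ratio: r(k) = (-5/9) * (k+1/6) / [(k+1)] - rational; roots negated = parameters, x = (-5/9), C = 3/2.


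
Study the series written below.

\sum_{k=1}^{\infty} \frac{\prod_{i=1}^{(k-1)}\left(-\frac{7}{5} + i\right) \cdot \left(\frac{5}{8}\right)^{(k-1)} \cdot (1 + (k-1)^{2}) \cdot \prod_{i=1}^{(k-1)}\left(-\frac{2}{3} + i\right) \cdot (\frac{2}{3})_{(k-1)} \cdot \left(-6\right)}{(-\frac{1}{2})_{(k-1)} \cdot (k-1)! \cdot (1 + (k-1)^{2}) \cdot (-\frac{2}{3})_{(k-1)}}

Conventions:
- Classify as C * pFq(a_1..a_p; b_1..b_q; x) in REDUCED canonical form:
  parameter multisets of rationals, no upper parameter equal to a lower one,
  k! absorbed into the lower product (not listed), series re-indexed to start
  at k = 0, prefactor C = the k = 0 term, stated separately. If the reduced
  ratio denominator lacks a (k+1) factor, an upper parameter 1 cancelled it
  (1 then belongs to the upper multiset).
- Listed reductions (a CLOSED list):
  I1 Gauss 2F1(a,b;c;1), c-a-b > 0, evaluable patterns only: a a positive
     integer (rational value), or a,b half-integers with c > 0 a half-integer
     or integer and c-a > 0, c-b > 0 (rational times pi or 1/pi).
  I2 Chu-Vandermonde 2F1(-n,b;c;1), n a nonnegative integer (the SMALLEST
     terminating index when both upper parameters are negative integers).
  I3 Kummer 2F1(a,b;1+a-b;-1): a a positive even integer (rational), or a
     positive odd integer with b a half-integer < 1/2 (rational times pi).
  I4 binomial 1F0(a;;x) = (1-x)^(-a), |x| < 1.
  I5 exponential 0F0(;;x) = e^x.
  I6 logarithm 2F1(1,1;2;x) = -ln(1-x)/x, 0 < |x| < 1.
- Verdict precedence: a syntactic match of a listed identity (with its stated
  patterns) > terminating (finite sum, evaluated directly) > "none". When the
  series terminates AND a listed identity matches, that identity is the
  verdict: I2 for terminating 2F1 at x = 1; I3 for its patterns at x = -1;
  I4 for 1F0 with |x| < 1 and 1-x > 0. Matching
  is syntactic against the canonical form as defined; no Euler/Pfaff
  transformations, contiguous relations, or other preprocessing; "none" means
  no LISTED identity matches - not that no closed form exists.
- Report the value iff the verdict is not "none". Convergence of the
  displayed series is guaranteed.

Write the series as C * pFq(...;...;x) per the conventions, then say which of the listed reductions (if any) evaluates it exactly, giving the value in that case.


At argument \frac{5}{8}: a 3F2 with upper {-\frac{2}{5}, \frac{1}{3}, \frac{2}{3}}, lower {-\frac{2}{3}, -\frac{1}{2}}, scaled by C = -6. Verdict: none - this 3F2 at x = \frac{5}{8} matches no listed pattern, and upper {-\frac{2}{5}, \frac{1}{3}, \frac{2}{3}} holds no stopper.

Structural cue: x = \frac{5}{8} and the running product (C = -6, x = 5/8) telescopes to a rising factorial.
Ratio: r(k) = \frac{5}{8} * (k-\frac{2}{5}) (k+\frac{1}{3}) (k+\frac{2}{3}) / [(k-\frac{2}{3}) (k-\frac{1}{2}) (k+1)] - poly over poly, x = \frac{5}{8} from leading terms; C = -6 at k = 0.
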